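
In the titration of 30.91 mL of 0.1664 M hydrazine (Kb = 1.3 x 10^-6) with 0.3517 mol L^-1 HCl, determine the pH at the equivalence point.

n(N2H4) = 0.1664 x 0.03091 = 0.005143 mol; V(HCl) at equivalence = 0.005143/0.3517 = 0.01462 L.
At equivalence the base is fully converted to N2H5+; total volume = 0.04553 L, so [N2H5+] = 0.005143/0.04553 = 0.1130 M.
Ka(N2H5+) = Kw/Kb = 1.0e-14 / 1.3 x 10^-6 = 7.69e-9.
[H^+] = sqrt(Ka x [N2H5+]) = sqrt(7.69e-9 x 0.1130) = 2.95e-5 M.
pH = -log(2.95e-5) = 4.53.

4.53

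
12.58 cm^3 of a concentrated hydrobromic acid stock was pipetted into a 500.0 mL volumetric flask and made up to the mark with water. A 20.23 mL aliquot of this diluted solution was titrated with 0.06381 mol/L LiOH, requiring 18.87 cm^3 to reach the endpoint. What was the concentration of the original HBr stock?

n(LiOH) = 0.06381 x 0.01887 = 0.001204 mol.
n(HBr) in the aliquot = 0.001204 mol.
[diluted HBr] = 0.001204 / 0.02023 = 0.05952 M.
Dilution factor = 500.0/12.58 = 39.75, so [stock] = 0.05952 x 39.75 = 2.37 M.

2.37 M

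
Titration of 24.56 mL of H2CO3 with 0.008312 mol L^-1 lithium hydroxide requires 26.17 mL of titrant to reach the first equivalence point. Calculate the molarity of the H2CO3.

0.00886 M

n(LiOH) = 0.008312 x 0.02617 = 0.0002175 mol.
At the first equivalence point, 1 mol OH^- react per mol H2CO3, so n(H2CO3) = 0.0002175 / 1 = 0.0002175 mol.
[H2CO3] = 0.0002175 / 0.02456 L = 0.00886 M.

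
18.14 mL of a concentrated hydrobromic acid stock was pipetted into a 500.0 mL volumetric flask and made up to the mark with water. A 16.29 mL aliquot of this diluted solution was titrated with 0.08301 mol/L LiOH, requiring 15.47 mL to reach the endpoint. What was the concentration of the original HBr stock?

n(LiOH) = 0.08301 x 0.01547 = 0.001284 mol.
n(HBr) in the aliquot = 0.001284 mol.
[diluted HBr] = 0.001284 / 0.01629 = 0.07883 M.
Dilution factor = 500.0/18.14 = 27.56, so [stock] = 0.07883 x 27.56 = 2.17 M.

2.17 M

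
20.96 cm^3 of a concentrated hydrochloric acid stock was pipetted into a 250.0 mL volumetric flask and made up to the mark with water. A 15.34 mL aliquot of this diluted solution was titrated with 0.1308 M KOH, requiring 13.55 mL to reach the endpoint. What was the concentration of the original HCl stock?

1.38 M

n(KOH) = 0.1308 x 0.01355 = 0.001772 mol.
n(HCl) in the aliquot = 0.001772 mol.
[diluted HCl] = 0.001772 / 0.01534 = 0.1155 M.
Dilution factor = 250.0/20.96 = 11.93, so [stock] = 0.1155 x 11.93 = 1.38 M.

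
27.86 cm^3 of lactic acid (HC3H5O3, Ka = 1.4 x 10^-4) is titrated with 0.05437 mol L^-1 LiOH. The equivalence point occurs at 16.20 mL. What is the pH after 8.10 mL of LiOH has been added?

3.85

8.10 mL is exactly half the equivalence volume (16.20/2), i.e. the half-equivalence point.
There, n(HA) = n(A^-), so pH = pKa = -log(1.4 x 10^-4) = 3.85.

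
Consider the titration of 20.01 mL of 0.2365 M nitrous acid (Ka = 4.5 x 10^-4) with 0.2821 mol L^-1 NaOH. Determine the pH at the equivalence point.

n(HNO2) = 0.2365 x 0.02001 = 0.004732 mol; V(NaOH) at equivalence = 0.004732/0.2821 = 0.01678 L.
At equivalence all the acid is converted to NO2-; total volume = 0.02001 + 0.01678 = 0.03679 L, so [NO2-] = 0.004732/0.03679 = 0.1286 M.
Kb = Kw/Ka = 1.0e-14 / 4.5 x 10^-4 = 2.22e-11.
[OH^-] = sqrt(Kb x [NO2-]) = sqrt(2.22e-11 x 0.1286) = 1.69e-6 M.
pOH = 5.77, so pH = 14.00 - 5.77 = 8.23.

8.23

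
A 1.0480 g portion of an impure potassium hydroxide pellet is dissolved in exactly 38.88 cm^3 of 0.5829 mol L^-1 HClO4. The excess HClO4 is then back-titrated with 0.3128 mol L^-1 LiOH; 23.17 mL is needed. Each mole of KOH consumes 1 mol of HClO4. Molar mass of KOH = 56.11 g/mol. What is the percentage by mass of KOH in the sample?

82.5%

Total n(HClO4) added = 0.5829 x 0.03888 = 0.02266 mol.
n(LiOH) used = 0.3128 x 0.02317 = 0.007248 mol, which equals the excess n(HClO4).
So n(HClO4) consumed by the sample = 0.02266 - 0.007248 = 0.01542 mol.
n(KOH) = 0.01542 / 1 = 0.01542 mol.
mass KOH = 0.01542 x 56.11 = 0.8650 g, so %KOH = 0.8650/1.0480 x 100 = 82.5%.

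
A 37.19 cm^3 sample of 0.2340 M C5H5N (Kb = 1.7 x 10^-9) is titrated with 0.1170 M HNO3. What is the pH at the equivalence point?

3.17

n(C5H5N) = 0.2340 x 0.03719 = 0.008702 mol; V(HNO3) at equivalence = 0.008702/0.1170 = 0.07438 L.
At equivalence the base is fully converted to C5H5NH+; total volume = 0.1116 L, so [C5H5NH+] = 0.008702/0.1116 = 0.07800 M.
Ka(C5H5NH+) = Kw/Kb = 1.0e-14 / 1.7 x 10^-9 = 5.88e-6.
[H^+] = sqrt(Ka x [C5H5NH+]) = sqrt(5.88e-6 x 0.07800) = 0.000677 M.
pH = -log(0.000677) = 3.17.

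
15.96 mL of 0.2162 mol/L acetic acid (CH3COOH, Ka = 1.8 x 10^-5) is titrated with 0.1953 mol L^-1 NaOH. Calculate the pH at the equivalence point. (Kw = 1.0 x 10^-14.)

8.88

n(CH3COOH) = 0.2162 x 0.01596 = 0.003451 mol; V(NaOH) at equivalence = 0.003451/0.1953 = 0.01767 L.
At equivalence all the acid is converted to CH3COO-; total volume = 0.01596 + 0.01767 = 0.03363 L, so [CH3COO-] = 0.003451/0.03363 = 0.1026 M.
Kb = Kw/Ka = 1.0e-14 / 1.8 x 10^-5 = 5.56e-10.
[OH^-] = sqrt(Kb x [CH3COO-]) = sqrt(5.56e-10 x 0.1026) = 7.55e-6 M.
pOH = 5.12, so pH = 14.00 - 5.12 = 8.88.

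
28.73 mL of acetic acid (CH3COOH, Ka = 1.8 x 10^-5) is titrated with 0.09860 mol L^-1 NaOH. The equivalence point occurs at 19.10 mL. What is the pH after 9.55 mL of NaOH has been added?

9.55 mL is exactly half the equivalence volume (19.10/2), i.e. the half-equivalence point.
There, n(HA) = n(A^-), so pH = pKa = -log(1.8 x 10^-5) = 4.74.

4.74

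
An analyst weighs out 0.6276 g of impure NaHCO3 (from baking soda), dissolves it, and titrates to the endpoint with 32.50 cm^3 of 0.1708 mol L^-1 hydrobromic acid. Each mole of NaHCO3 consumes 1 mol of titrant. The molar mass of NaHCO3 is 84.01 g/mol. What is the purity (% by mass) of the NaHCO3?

74.3%

n(HBr) = 0.1708 x 0.03250 = 0.005551 mol.
n(NaHCO3) = 0.005551 / 1 = 0.005551 mol.
mass of NaHCO3 = 0.005551 x 84.01 = 0.4663 g.
% purity = 0.4663 / 0.6276 x 100 = 74.3%.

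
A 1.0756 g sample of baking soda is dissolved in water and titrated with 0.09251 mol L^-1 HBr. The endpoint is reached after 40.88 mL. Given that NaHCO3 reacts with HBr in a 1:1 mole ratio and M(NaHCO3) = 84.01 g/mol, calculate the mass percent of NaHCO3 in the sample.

n(HBr) = 0.09251 x 0.04088 = 0.003782 mol.
n(NaHCO3) = 0.003782 / 1 = 0.003782 mol.
mass of NaHCO3 = 0.003782 x 84.01 = 0.3177 g.
% purity = 0.3177 / 1.0756 x 100 = 29.5%.

29.5%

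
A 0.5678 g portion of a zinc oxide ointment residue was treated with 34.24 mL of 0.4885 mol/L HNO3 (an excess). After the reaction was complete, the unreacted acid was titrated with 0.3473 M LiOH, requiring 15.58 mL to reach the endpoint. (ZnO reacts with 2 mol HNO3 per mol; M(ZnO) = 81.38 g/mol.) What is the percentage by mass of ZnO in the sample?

Total n(HNO3) added = 0.4885 x 0.03424 = 0.01673 mol.
n(LiOH) used = 0.3473 x 0.01558 = 0.005411 mol, which equals the excess n(HNO3).
So n(HNO3) consumed by the sample = 0.01673 - 0.005411 = 0.01132 mol.
n(ZnO) = 0.01132 / 2 = 0.005658 mol.
mass ZnO = 0.005658 x 81.38 = 0.4604 g, so %ZnO = 0.4604/0.5678 x 100 = 81.1%.

81.1%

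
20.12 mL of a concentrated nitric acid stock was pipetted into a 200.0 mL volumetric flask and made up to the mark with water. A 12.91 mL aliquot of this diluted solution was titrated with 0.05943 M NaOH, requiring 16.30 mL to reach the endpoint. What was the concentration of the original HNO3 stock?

n(NaOH) = 0.05943 x 0.01630 = 0.0009687 mol.
n(HNO3) in the aliquot = 0.0009687 mol.
[diluted HNO3] = 0.0009687 / 0.01291 = 0.07504 M.
Dilution factor = 200.0/20.12 = 9.940, so [stock] = 0.07504 x 9.940 = 0.746 M.

0.746 M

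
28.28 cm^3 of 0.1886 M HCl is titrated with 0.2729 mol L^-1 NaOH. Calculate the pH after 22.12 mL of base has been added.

n(acid) = 0.1886 x 0.02828 = 0.005334 mol; n(NaOH) added = 0.2729 x 0.02212 = 0.006037 mol.
Base is in excess by 0.006037 - 0.005334 = 0.0007029 mol in a total volume of 0.05040 L.
[OH^-] = 0.0007029/0.05040 = 0.01395 M, so pOH = 1.86 and pH = 14.00 - 1.86 = 12.14.

12.14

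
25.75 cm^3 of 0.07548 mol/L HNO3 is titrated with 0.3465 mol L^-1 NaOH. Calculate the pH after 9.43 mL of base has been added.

12.58

n(acid) = 0.07548 x 0.02575 = 0.001944 mol; n(NaOH) added = 0.3465 x 0.009430 = 0.003267 mol.
Base is in excess by 0.003267 - 0.001944 = 0.001324 mol in a total volume of 0.03518 L.
[OH^-] = 0.001324/0.03518 = 0.03763 M, so pOH = 1.42 and pH = 14.00 - 1.42 = 12.58.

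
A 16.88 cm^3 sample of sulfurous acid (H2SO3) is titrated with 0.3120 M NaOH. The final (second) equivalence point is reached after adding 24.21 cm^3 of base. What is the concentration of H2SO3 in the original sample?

n(NaOH) = 0.3120 x 0.02421 = 0.007554 mol.
At the final (second) equivalence point, 2 mol OH^- react per mol H2SO3, so n(H2SO3) = 0.007554 / 2 = 0.003777 mol.
[H2SO3] = 0.003777 / 0.01688 L = 0.224 M.

0.224 M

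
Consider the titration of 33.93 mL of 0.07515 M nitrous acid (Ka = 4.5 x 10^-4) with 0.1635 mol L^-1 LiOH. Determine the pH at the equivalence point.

n(HNO2) = 0.07515 x 0.03393 = 0.002550 mol; V(LiOH) at equivalence = 0.002550/0.1635 = 0.01560 L.
At equivalence all the acid is converted to NO2-; total volume = 0.03393 + 0.01560 = 0.04953 L, so [NO2-] = 0.002550/0.04953 = 0.05149 M.
Kb = Kw/Ka = 1.0e-14 / 4.5 x 10^-4 = 2.22e-11.
[OH^-] = sqrt(Kb x [NO2-]) = sqrt(2.22e-11 x 0.05149) = 1.07e-6 M.
pOH = 5.97, so pH = 14.00 - 5.97 = 8.03.

8.03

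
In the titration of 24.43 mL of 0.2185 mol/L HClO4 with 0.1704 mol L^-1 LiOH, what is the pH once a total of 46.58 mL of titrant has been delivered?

n(acid) = 0.2185 x 0.02443 = 0.005338 mol; n(LiOH) added = 0.1704 x 0.04658 = 0.007937 mol.
Base is in excess by 0.007937 - 0.005338 = 0.002599 mol in a total volume of 0.07101 L.
[OH^-] = 0.002599/0.07101 = 0.03660 M, so pOH = 1.44 and pH = 14.00 - 1.44 = 12.56.

12.56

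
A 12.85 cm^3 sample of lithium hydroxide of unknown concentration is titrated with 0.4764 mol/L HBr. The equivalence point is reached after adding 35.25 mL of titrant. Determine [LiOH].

n(HBr) delivered = 0.4764 x 0.03525 = 0.01679 mol.
For a 1:1 reaction, n(LiOH) = 0.01679 mol.
[LiOH] = 0.01679 mol / 0.01285 L = 1.31 M.

1.31 M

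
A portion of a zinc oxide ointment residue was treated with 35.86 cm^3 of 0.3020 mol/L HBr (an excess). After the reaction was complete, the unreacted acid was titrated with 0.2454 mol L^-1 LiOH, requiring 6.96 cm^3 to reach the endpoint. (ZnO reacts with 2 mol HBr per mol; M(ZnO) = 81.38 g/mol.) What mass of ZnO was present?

0.371 g

Total n(HBr) added = 0.3020 x 0.03586 = 0.01083 mol.
n(LiOH) used = 0.2454 x 0.006960 = 0.001708 mol, which equals the excess n(HBr).
So n(HBr) consumed by the sample = 0.01083 - 0.001708 = 0.009122 mol.
n(ZnO) = 0.009122 / 2 = 0.004561 mol.
mass = 0.004561 mol x 81.38 g/mol = 0.371 g.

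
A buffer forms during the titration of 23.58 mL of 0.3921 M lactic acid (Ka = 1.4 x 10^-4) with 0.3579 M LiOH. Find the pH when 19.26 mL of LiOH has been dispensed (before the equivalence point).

4.32

Initial n(HC3H5O3) = 0.3921 x 0.02358 = 0.009246 mol.
n(LiOH) added = 0.3579 x 0.01926 = 0.006893 mol, converting that many moles of HC3H5O3 to C3H5O3-.
Remaining n(HC3H5O3) = 0.002353 mol; n(C3H5O3-) = 0.006893 mol.
By Henderson-Hasselbalch, pH = pKa + log([A^-]/[HA]) = 3.85 + log(0.006893/0.002353) = 3.85 + (+0.47) = 4.32.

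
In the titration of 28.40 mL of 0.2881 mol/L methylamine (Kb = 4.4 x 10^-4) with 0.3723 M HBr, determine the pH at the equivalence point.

n(CH3NH2) = 0.2881 x 0.02840 = 0.008182 mol; V(HBr) at equivalence = 0.008182/0.3723 = 0.02198 L.
At equivalence the base is fully converted to CH3NH3+; total volume = 0.05038 L, so [CH3NH3+] = 0.008182/0.05038 = 0.1624 M.
Ka(CH3NH3+) = Kw/Kb = 1.0e-14 / 4.4 x 10^-4 = 2.27e-11.
[H^+] = sqrt(Ka x [CH3NH3+]) = sqrt(2.27e-11 x 0.1624) = 1.92e-6 M.
pH = -log(1.92e-6) = 5.72.

5.72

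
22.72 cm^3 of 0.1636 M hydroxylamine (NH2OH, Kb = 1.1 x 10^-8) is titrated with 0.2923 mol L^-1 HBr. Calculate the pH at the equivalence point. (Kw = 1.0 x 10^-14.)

n(NH2OH) = 0.1636 x 0.02272 = 0.003717 mol; V(HBr) at equivalence = 0.003717/0.2923 = 0.01272 L.
At equivalence the base is fully converted to NH3OH+; total volume = 0.03544 L, so [NH3OH+] = 0.003717/0.03544 = 0.1049 M.
Ka(NH3OH+) = Kw/Kb = 1.0e-14 / 1.1 x 10^-8 = 9.09e-7.
[H^+] = sqrt(Ka x [NH3OH+]) = sqrt(9.09e-7 x 0.1049) = 0.000309 M.
pH = -log(0.000309) = 3.51.

3.51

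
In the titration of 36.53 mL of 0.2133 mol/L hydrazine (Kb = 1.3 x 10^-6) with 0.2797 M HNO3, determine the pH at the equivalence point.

n(N2H4) = 0.2133 x 0.03653 = 0.007792 mol; V(HNO3) at equivalence = 0.007792/0.2797 = 0.02786 L.
At equivalence the base is fully converted to N2H5+; total volume = 0.06439 L, so [N2H5+] = 0.007792/0.06439 = 0.1210 M.
Ka(N2H5+) = Kw/Kb = 1.0e-14 / 1.3 x 10^-6 = 7.69e-9.
[H^+] = sqrt(Ka x [N2H5+]) = sqrt(7.69e-9 x 0.1210) = 3.05e-5 M.
pH = -log(3.05e-5) = 4.52.

4.52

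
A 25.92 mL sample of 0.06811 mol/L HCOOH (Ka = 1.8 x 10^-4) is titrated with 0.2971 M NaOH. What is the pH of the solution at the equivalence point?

8.24

n(HCOOH) = 0.06811 x 0.02592 = 0.001765 mol; V(NaOH) at equivalence = 0.001765/0.2971 = 0.005942 L.
At equivalence all the acid is converted to HCOO-; total volume = 0.02592 + 0.005942 = 0.03186 L, so [HCOO-] = 0.001765/0.03186 = 0.05541 M.
Kb = Kw/Ka = 1.0e-14 / 1.8 x 10^-4 = 5.56e-11.
[OH^-] = sqrt(Kb x [HCOO-]) = sqrt(5.56e-11 x 0.05541) = 1.75e-6 M.
pOH = 5.76, so pH = 14.00 - 5.76 = 8.24.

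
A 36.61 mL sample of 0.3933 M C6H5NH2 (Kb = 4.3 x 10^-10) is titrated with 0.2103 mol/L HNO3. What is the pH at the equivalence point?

2.75

n(C6H5NH2) = 0.3933 x 0.03661 = 0.01440 mol; V(HNO3) at equivalence = 0.01440/0.2103 = 0.06847 L.
At equivalence the base is fully converted to C6H5NH3+; total volume = 0.1051 L, so [C6H5NH3+] = 0.01440/0.1051 = 0.1370 M.
Ka(C6H5NH3+) = Kw/Kb = 1.0e-14 / 4.3 x 10^-10 = 2.33e-5.
[H^+] = sqrt(Ka x [C6H5NH3+]) = sqrt(2.33e-5 x 0.1370) = 0.00179 M.
pH = -log(0.00179) = 2.75.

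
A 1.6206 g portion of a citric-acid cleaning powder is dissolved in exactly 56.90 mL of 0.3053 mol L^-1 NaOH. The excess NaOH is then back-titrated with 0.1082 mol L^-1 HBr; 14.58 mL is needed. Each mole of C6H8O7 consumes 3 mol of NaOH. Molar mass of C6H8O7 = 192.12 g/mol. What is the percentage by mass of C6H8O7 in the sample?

Total n(NaOH) added = 0.3053 x 0.05690 = 0.01737 mol.
n(HBr) used = 0.1082 x 0.01458 = 0.001578 mol, which equals the excess n(NaOH).
So n(NaOH) consumed by the sample = 0.01737 - 0.001578 = 0.01579 mol.
n(C6H8O7) = 0.01579 / 3 = 0.005265 mol.
mass C6H8O7 = 0.005265 x 192.12 = 1.011 g, so %C6H8O7 = 1.011/1.6206 x 100 = 62.4%.

62.4%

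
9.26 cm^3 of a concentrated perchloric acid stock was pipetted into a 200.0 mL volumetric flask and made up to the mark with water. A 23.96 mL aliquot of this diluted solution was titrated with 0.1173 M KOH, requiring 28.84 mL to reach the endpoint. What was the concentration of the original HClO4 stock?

3.05 M

n(KOH) = 0.1173 x 0.02884 = 0.003383 mol.
n(HClO4) in the aliquot = 0.003383 mol.
[diluted HClO4] = 0.003383 / 0.02396 = 0.1412 M.
Dilution factor = 200.0/9.260 = 21.60, so [stock] = 0.1412 x 21.60 = 3.05 M.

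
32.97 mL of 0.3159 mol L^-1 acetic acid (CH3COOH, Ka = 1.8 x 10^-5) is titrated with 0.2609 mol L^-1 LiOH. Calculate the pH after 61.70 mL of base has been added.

12.78

n(acid) = 0.3159 x 0.03297 = 0.01042 mol; n(LiOH) added = 0.2609 x 0.06170 = 0.01610 mol.
Base is in excess by 0.01610 - 0.01042 = 0.005682 mol in a total volume of 0.09467 L.
[OH^-] = 0.005682/0.09467 = 0.06002 M, so pOH = 1.22 and pH = 14.00 - 1.22 = 12.78.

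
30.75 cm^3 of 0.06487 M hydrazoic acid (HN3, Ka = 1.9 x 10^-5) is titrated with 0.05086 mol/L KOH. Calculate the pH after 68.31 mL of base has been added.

12.17

n(acid) = 0.06487 x 0.03075 = 0.001995 mol; n(KOH) added = 0.05086 x 0.06831 = 0.003474 mol.
Base is in excess by 0.003474 - 0.001995 = 0.001479 mol in a total volume of 0.09906 L.
[OH^-] = 0.001479/0.09906 = 0.01494 M, so pOH = 1.83 and pH = 14.00 - 1.83 = 12.17.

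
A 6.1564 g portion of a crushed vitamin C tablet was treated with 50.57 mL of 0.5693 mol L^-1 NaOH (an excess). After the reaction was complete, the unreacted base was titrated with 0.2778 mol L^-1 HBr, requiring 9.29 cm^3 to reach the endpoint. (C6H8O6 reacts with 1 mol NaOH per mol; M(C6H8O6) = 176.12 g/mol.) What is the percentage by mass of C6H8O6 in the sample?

Total n(NaOH) added = 0.5693 x 0.05057 = 0.02879 mol.
n(HBr) used = 0.2778 x 0.009290 = 0.002581 mol, which equals the excess n(NaOH).
So n(NaOH) consumed by the sample = 0.02879 - 0.002581 = 0.02621 mol.
n(C6H8O6) = 0.02621 / 1 = 0.02621 mol.
mass C6H8O6 = 0.02621 x 176.12 = 4.616 g, so %C6H8O6 = 4.616/6.1564 x 100 = 75.0%.

75.0%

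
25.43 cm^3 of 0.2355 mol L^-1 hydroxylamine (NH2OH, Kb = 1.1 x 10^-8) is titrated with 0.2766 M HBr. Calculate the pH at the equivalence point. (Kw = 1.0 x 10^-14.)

n(NH2OH) = 0.2355 x 0.02543 = 0.005989 mol; V(HBr) at equivalence = 0.005989/0.2766 = 0.02165 L.
At equivalence the base is fully converted to NH3OH+; total volume = 0.04708 L, so [NH3OH+] = 0.005989/0.04708 = 0.1272 M.
Ka(NH3OH+) = Kw/Kb = 1.0e-14 / 1.1 x 10^-8 = 9.09e-7.
[H^+] = sqrt(Ka x [NH3OH+]) = sqrt(9.09e-7 x 0.1272) = 0.000340 M.
pH = -log(0.000340) = 3.47.

3.47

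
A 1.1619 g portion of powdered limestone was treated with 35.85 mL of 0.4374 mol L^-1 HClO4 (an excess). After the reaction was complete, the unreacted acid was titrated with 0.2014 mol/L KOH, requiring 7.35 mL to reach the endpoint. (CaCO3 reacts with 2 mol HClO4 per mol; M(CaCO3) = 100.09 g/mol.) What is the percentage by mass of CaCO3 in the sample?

Total n(HClO4) added = 0.4374 x 0.03585 = 0.01568 mol.
n(KOH) used = 0.2014 x 0.007350 = 0.001480 mol, which equals the excess n(HClO4).
So n(HClO4) consumed by the sample = 0.01568 - 0.001480 = 0.01420 mol.
n(CaCO3) = 0.01420 / 2 = 0.007100 mol.
mass CaCO3 = 0.007100 x 100.09 = 0.7107 g, so %CaCO3 = 0.7107/1.1619 x 100 = 61.2%.

61.2%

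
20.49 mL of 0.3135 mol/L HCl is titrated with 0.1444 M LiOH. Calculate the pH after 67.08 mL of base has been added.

12.57

n(acid) = 0.3135 x 0.02049 = 0.006424 mol; n(LiOH) added = 0.1444 x 0.06708 = 0.009686 mol.
Base is in excess by 0.009686 - 0.006424 = 0.003263 mol in a total volume of 0.08757 L.
[OH^-] = 0.003263/0.08757 = 0.03726 M, so pOH = 1.43 and pH = 14.00 - 1.43 = 12.57.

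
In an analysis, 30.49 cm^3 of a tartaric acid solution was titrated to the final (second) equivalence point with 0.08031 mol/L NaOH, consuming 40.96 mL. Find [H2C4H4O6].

0.0539 M

n(NaOH) = 0.08031 x 0.04096 = 0.003289 mol.
At the final (second) equivalence point, 2 mol OH^- react per mol H2C4H4O6, so n(H2C4H4O6) = 0.003289 / 2 = 0.001645 mol.
[H2C4H4O6] = 0.001645 / 0.03049 L = 0.0539 M.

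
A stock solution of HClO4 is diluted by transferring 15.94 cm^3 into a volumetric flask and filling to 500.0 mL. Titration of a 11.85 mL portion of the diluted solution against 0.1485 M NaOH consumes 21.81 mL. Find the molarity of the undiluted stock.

n(NaOH) = 0.1485 x 0.02181 = 0.003239 mol.
n(HClO4) in the aliquot = 0.003239 mol.
[diluted HClO4] = 0.003239 / 0.01185 = 0.2733 M.
Dilution factor = 500.0/15.94 = 31.37, so [stock] = 0.2733 x 31.37 = 8.57 M.

8.57 M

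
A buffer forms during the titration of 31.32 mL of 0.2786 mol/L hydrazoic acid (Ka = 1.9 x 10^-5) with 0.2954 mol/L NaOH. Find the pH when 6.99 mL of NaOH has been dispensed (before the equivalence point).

4.21

Initial n(HN3) = 0.2786 x 0.03132 = 0.008726 mol.
n(NaOH) added = 0.2954 x 0.006990 = 0.002065 mol, converting that many moles of HN3 to N3-.
Remaining n(HN3) = 0.006661 mol; n(N3-) = 0.002065 mol.
By Henderson-Hasselbalch, pH = pKa + log([A^-]/[HA]) = 4.72 + log(0.002065/0.006661) = 4.72 + (-0.51) = 4.21.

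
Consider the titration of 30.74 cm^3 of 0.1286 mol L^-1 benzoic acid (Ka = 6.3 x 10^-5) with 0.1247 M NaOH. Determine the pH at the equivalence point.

n(C6H5COOH) = 0.1286 x 0.03074 = 0.003953 mol; V(NaOH) at equivalence = 0.003953/0.1247 = 0.03170 L.
At equivalence all the acid is converted to C6H5COO-; total volume = 0.03074 + 0.03170 = 0.06244 L, so [C6H5COO-] = 0.003953/0.06244 = 0.06331 M.
Kb = Kw/Ka = 1.0e-14 / 6.3 x 10^-5 = 1.59e-10.
[OH^-] = sqrt(Kb x [C6H5COO-]) = sqrt(1.59e-10 x 0.06331) = 3.17e-6 M.
pOH = 5.50, so pH = 14.00 - 5.50 = 8.50.

8.50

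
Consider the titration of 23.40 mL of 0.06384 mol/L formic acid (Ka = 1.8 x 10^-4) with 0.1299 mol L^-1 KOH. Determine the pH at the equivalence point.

8.19

n(HCOOH) = 0.06384 x 0.02340 = 0.001494 mol; V(KOH) at equivalence = 0.001494/0.1299 = 0.01150 L.
At equivalence all the acid is converted to HCOO-; total volume = 0.02340 + 0.01150 = 0.03490 L, so [HCOO-] = 0.001494/0.03490 = 0.04280 M.
Kb = Kw/Ka = 1.0e-14 / 1.8 x 10^-4 = 5.56e-11.
[OH^-] = sqrt(Kb x [HCOO-]) = sqrt(5.56e-11 x 0.04280) = 1.54e-6 M.
pOH = 5.81, so pH = 14.00 - 5.81 = 8.19.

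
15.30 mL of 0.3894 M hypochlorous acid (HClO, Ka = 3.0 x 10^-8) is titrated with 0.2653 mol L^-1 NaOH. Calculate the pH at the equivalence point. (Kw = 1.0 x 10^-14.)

n(HClO) = 0.3894 x 0.01530 = 0.005958 mol; V(NaOH) at equivalence = 0.005958/0.2653 = 0.02246 L.
At equivalence all the acid is converted to ClO-; total volume = 0.01530 + 0.02246 = 0.03776 L, so [ClO-] = 0.005958/0.03776 = 0.1578 M.
Kb = Kw/Ka = 1.0e-14 / 3.0 x 10^-8 = 3.33e-7.
[OH^-] = sqrt(Kb x [ClO-]) = sqrt(3.33e-7 x 0.1578) = 0.000229 M.
pOH = 3.64, so pH = 14.00 - 3.64 = 10.36.

10.36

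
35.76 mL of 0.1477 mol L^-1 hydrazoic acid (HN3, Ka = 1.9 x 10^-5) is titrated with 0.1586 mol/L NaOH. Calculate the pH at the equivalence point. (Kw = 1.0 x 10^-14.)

n(HN3) = 0.1477 x 0.03576 = 0.005282 mol; V(NaOH) at equivalence = 0.005282/0.1586 = 0.03330 L.
At equivalence all the acid is converted to N3-; total volume = 0.03576 + 0.03330 = 0.06906 L, so [N3-] = 0.005282/0.06906 = 0.07648 M.
Kb = Kw/Ka = 1.0e-14 / 1.9 x 10^-5 = 5.26e-10.
[OH^-] = sqrt(Kb x [N3-]) = sqrt(5.26e-10 x 0.07648) = 6.34e-6 M.
pOH = 5.20, so pH = 14.00 - 5.20 = 8.80.

8.80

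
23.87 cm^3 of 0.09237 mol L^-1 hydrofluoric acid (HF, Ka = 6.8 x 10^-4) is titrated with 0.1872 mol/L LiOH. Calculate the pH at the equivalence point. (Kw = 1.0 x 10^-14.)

7.98

n(HF) = 0.09237 x 0.02387 = 0.002205 mol; V(LiOH) at equivalence = 0.002205/0.1872 = 0.01178 L.
At equivalence all the acid is converted to F-; total volume = 0.02387 + 0.01178 = 0.03565 L, so [F-] = 0.002205/0.03565 = 0.06185 M.
Kb = Kw/Ka = 1.0e-14 / 6.8 x 10^-4 = 1.47e-11.
[OH^-] = sqrt(Kb x [F-]) = sqrt(1.47e-11 x 0.06185) = 9.54e-7 M.
pOH = 6.02, so pH = 14.00 - 6.02 = 7.98.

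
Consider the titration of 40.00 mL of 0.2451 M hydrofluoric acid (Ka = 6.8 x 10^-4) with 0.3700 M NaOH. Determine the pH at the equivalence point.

8.17

n(HF) = 0.2451 x 0.04000 = 0.009804 mol; V(NaOH) at equivalence = 0.009804/0.3700 = 0.02650 L.
At equivalence all the acid is converted to F-; total volume = 0.04000 + 0.02650 = 0.06650 L, so [F-] = 0.009804/0.06650 = 0.1474 M.
Kb = Kw/Ka = 1.0e-14 / 6.8 x 10^-4 = 1.47e-11.
[OH^-] = sqrt(Kb x [F-]) = sqrt(1.47e-11 x 0.1474) = 1.47e-6 M.
pOH = 5.83, so pH = 14.00 - 5.83 = 8.17.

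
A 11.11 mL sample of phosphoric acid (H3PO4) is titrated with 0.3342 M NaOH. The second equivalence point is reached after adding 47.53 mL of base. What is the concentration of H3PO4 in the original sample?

n(NaOH) = 0.3342 x 0.04753 = 0.01588 mol.
At the second equivalence point, 2 mol OH^- react per mol H3PO4, so n(H3PO4) = 0.01588 / 2 = 0.007942 mol.
[H3PO4] = 0.007942 / 0.01111 L = 0.715 M.

0.715 M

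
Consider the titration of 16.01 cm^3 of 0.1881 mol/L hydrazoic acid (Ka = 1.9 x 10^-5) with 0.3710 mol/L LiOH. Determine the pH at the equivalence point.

n(HN3) = 0.1881 x 0.01601 = 0.003011 mol; V(LiOH) at equivalence = 0.003011/0.3710 = 0.008117 L.
At equivalence all the acid is converted to N3-; total volume = 0.01601 + 0.008117 = 0.02413 L, so [N3-] = 0.003011/0.02413 = 0.1248 M.
Kb = Kw/Ka = 1.0e-14 / 1.9 x 10^-5 = 5.26e-10.
[OH^-] = sqrt(Kb x [N3-]) = sqrt(5.26e-10 x 0.1248) = 8.11e-6 M.
pOH = 5.09, so pH = 14.00 - 5.09 = 8.91.

8.91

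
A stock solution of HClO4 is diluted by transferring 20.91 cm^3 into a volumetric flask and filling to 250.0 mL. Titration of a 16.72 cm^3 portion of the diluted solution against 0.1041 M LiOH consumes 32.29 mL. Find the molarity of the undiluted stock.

n(LiOH) = 0.1041 x 0.03229 = 0.003361 mol.
n(HClO4) in the aliquot = 0.003361 mol.
[diluted HClO4] = 0.003361 / 0.01672 = 0.2010 M.
Dilution factor = 250.0/20.91 = 11.96, so [stock] = 0.2010 x 11.96 = 2.40 M.

2.40 M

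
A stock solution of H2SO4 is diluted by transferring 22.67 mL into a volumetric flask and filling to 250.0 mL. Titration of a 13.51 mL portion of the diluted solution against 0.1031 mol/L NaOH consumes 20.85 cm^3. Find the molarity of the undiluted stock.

n(NaOH) = 0.1031 x 0.02085 = 0.002150 mol.
n(H2SO4) in the aliquot = 0.002150 x 1/2 = 0.001075 mol.
[diluted H2SO4] = 0.001075 / 0.01351 = 0.07956 M.
Dilution factor = 250.0/22.67 = 11.03, so [stock] = 0.07956 x 11.03 = 0.877 M.

0.877 M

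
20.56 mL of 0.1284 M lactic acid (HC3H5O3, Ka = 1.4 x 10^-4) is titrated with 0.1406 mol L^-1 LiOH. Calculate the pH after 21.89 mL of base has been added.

12.01

n(acid) = 0.1284 x 0.02056 = 0.002640 mol; n(LiOH) added = 0.1406 x 0.02189 = 0.003078 mol.
Base is in excess by 0.003078 - 0.002640 = 0.0004378 mol in a total volume of 0.04245 L.
[OH^-] = 0.0004378/0.04245 = 0.01031 M, so pOH = 1.99 and pH = 14.00 - 1.99 = 12.01.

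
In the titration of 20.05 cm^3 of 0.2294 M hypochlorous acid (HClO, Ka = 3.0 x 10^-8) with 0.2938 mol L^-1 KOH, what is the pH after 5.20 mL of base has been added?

Initial n(HClO) = 0.2294 x 0.02005 = 0.004599 mol.
n(KOH) added = 0.2938 x 0.005200 = 0.001528 mol, converting that many moles of HClO to ClO-.
Remaining n(HClO) = 0.003072 mol; n(ClO-) = 0.001528 mol.
By Henderson-Hasselbalch, pH = pKa + log([A^-]/[HA]) = 7.52 + log(0.001528/0.003072) = 7.52 + (-0.30) = 7.22.

7.22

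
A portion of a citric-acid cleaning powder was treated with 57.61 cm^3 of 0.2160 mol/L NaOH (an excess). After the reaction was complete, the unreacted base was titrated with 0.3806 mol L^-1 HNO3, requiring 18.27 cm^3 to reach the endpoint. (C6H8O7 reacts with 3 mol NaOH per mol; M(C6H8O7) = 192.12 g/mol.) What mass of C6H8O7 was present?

0.352 g

Total n(NaOH) added = 0.2160 x 0.05761 = 0.01244 mol.
n(HNO3) used = 0.3806 x 0.01827 = 0.006954 mol, which equals the excess n(NaOH).
So n(NaOH) consumed by the sample = 0.01244 - 0.006954 = 0.005490 mol.
n(C6H8O7) = 0.005490 / 3 = 0.001830 mol.
mass = 0.001830 mol x 192.12 g/mol = 0.352 g.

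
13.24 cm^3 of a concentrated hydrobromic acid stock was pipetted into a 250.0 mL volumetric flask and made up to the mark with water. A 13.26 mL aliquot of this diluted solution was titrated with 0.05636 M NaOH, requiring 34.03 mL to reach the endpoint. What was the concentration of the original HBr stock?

2.73 M

n(NaOH) = 0.05636 x 0.03403 = 0.001918 mol.
n(HBr) in the aliquot = 0.001918 mol.
[diluted HBr] = 0.001918 / 0.01326 = 0.1446 M.
Dilution factor = 250.0/13.24 = 18.88, so [stock] = 0.1446 x 18.88 = 2.73 M.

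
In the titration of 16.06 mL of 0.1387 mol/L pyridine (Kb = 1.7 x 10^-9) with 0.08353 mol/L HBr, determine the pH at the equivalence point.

3.26

n(C5H5N) = 0.1387 x 0.01606 = 0.002228 mol; V(HBr) at equivalence = 0.002228/0.08353 = 0.02667 L.
At equivalence the base is fully converted to C5H5NH+; total volume = 0.04273 L, so [C5H5NH+] = 0.002228/0.04273 = 0.05213 M.
Ka(C5H5NH+) = Kw/Kb = 1.0e-14 / 1.7 x 10^-9 = 5.88e-6.
[H^+] = sqrt(Ka x [C5H5NH+]) = sqrt(5.88e-6 x 0.05213) = 0.000554 M.
pH = -log(0.000554) = 3.26.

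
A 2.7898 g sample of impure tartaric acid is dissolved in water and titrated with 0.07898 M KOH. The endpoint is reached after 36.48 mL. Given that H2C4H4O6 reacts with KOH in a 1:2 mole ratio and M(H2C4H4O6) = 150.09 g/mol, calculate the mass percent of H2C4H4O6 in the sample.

n(KOH) = 0.07898 x 0.03648 = 0.002881 mol.
n(H2C4H4O6) = 0.002881 / 2 = 0.001441 mol.
mass of H2C4H4O6 = 0.001441 x 150.09 = 0.2162 g.
% purity = 0.2162 / 2.7898 x 100 = 7.75%.

7.75%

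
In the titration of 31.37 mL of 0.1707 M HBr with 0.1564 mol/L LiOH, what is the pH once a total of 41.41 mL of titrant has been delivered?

12.19

n(acid) = 0.1707 x 0.03137 = 0.005355 mol; n(LiOH) added = 0.1564 x 0.04141 = 0.006477 mol.
Base is in excess by 0.006477 - 0.005355 = 0.001122 mol in a total volume of 0.07278 L.
[OH^-] = 0.001122/0.07278 = 0.01541 M, so pOH = 1.81 and pH = 14.00 - 1.81 = 12.19.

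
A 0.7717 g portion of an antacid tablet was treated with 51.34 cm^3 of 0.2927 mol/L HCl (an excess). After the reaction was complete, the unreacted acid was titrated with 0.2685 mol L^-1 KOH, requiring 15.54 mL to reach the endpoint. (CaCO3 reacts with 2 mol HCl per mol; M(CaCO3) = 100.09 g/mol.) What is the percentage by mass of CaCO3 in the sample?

Total n(HCl) added = 0.2927 x 0.05134 = 0.01503 mol.
n(KOH) used = 0.2685 x 0.01554 = 0.004172 mol, which equals the excess n(HCl).
So n(HCl) consumed by the sample = 0.01503 - 0.004172 = 0.01085 mol.
n(CaCO3) = 0.01085 / 2 = 0.005427 mol.
mass CaCO3 = 0.005427 x 100.09 = 0.5432 g, so %CaCO3 = 0.5432/0.7717 x 100 = 70.4%.

70.4%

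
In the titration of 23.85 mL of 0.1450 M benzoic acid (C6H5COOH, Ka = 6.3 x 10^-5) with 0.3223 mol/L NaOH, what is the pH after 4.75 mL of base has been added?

Initial n(C6H5COOH) = 0.1450 x 0.02385 = 0.003458 mol.
n(NaOH) added = 0.3223 x 0.004750 = 0.001531 mol, converting that many moles of C6H5COOH to C6H5COO-.
Remaining n(C6H5COOH) = 0.001927 mol; n(C6H5COO-) = 0.001531 mol.
By Henderson-Hasselbalch, pH = pKa + log([A^-]/[HA]) = 4.20 + log(0.001531/0.001927) = 4.20 + (-0.10) = 4.10.

4.10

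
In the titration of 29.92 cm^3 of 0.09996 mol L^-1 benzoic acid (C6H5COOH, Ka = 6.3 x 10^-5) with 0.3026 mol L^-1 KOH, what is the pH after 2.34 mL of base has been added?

Initial n(C6H5COOH) = 0.09996 x 0.02992 = 0.002991 mol.
n(KOH) added = 0.3026 x 0.002340 = 0.0007081 mol, converting that many moles of C6H5COOH to C6H5COO-.
Remaining n(C6H5COOH) = 0.002283 mol; n(C6H5COO-) = 0.0007081 mol.
By Henderson-Hasselbalch, pH = pKa + log([A^-]/[HA]) = 4.20 + log(0.0007081/0.002283) = 4.20 + (-0.51) = 3.69.

3.69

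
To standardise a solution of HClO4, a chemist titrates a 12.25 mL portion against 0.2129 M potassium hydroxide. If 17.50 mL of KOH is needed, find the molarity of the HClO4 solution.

n(KOH) delivered = 0.2129 x 0.01750 = 0.003726 mol.
For a 1:1 reaction, n(HClO4) = 0.003726 mol.
[HClO4] = 0.003726 mol / 0.01225 L = 0.304 M.

0.304 M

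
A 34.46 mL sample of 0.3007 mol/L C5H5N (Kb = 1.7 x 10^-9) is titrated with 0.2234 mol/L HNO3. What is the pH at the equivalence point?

3.06

n(C5H5N) = 0.3007 x 0.03446 = 0.01036 mol; V(HNO3) at equivalence = 0.01036/0.2234 = 0.04638 L.
At equivalence the base is fully converted to C5H5NH+; total volume = 0.08084 L, so [C5H5NH+] = 0.01036/0.08084 = 0.1282 M.
Ka(C5H5NH+) = Kw/Kb = 1.0e-14 / 1.7 x 10^-9 = 5.88e-6.
[H^+] = sqrt(Ka x [C5H5NH+]) = sqrt(5.88e-6 x 0.1282) = 0.000868 M.
pH = -log(0.000868) = 3.06.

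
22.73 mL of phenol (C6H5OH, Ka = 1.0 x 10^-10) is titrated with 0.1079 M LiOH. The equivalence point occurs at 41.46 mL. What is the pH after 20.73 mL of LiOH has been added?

10.00

20.73 mL is exactly half the equivalence volume (41.46/2), i.e. the half-equivalence point.
There, n(HA) = n(A^-), so pH = pKa = -log(1.0 x 10^-10) = 10.00.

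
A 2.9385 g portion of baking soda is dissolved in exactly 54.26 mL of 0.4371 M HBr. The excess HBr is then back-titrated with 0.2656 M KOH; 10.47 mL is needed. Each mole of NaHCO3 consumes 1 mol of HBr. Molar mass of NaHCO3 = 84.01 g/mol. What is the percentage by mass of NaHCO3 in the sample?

Total n(HBr) added = 0.4371 x 0.05426 = 0.02372 mol.
n(KOH) used = 0.2656 x 0.01047 = 0.002781 mol, which equals the excess n(HBr).
So n(HBr) consumed by the sample = 0.02372 - 0.002781 = 0.02094 mol.
n(NaHCO3) = 0.02094 / 1 = 0.02094 mol.
mass NaHCO3 = 0.02094 x 84.01 = 1.759 g, so %NaHCO3 = 1.759/2.9385 x 100 = 59.9%.

59.9%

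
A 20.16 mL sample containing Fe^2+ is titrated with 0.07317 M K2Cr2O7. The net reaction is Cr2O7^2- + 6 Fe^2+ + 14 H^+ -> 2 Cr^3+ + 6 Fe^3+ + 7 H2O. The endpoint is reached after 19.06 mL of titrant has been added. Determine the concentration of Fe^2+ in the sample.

n(K2Cr2O7) = 0.07317 x 0.01906 = 0.001395 mol.
From the balanced equation, 1 mol K2Cr2O7 reacts with 6 mol Fe^2+, so n(Fe^2+) = 0.001395 x 6/1 = 0.008368 mol.
[Fe^2+] = 0.008368 / 0.02016 L = 0.415 M.

0.415 M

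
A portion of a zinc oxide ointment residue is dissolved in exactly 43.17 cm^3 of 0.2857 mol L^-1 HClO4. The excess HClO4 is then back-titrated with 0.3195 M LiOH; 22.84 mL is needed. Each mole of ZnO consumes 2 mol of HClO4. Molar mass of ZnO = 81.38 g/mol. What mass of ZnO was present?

0.205 g

Total n(HClO4) added = 0.2857 x 0.04317 = 0.01233 mol.
n(LiOH) used = 0.3195 x 0.02284 = 0.007297 mol, which equals the excess n(HClO4).
So n(HClO4) consumed by the sample = 0.01233 - 0.007297 = 0.005036 mol.
n(ZnO) = 0.005036 / 2 = 0.002518 mol.
mass = 0.002518 mol x 81.38 g/mol = 0.205 g.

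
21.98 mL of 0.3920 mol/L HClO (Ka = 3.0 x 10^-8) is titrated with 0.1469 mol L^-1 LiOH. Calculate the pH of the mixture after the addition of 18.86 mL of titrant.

Initial n(HClO) = 0.3920 x 0.02198 = 0.008616 mol.
n(LiOH) added = 0.1469 x 0.01886 = 0.002771 mol, converting that many moles of HClO to ClO-.
Remaining n(HClO) = 0.005846 mol; n(ClO-) = 0.002771 mol.
By Henderson-Hasselbalch, pH = pKa + log([A^-]/[HA]) = 7.52 + log(0.002771/0.005846) = 7.52 + (-0.32) = 7.20.

7.20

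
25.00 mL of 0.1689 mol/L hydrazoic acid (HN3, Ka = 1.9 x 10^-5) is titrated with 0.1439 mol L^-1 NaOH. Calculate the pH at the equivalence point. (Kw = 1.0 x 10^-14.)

8.81

n(HN3) = 0.1689 x 0.02500 = 0.004223 mol; V(NaOH) at equivalence = 0.004223/0.1439 = 0.02934 L.
At equivalence all the acid is converted to N3-; total volume = 0.02500 + 0.02934 = 0.05434 L, so [N3-] = 0.004223/0.05434 = 0.07770 M.
Kb = Kw/Ka = 1.0e-14 / 1.9 x 10^-5 = 5.26e-10.
[OH^-] = sqrt(Kb x [N3-]) = sqrt(5.26e-10 x 0.07770) = 6.39e-6 M.
pOH = 5.19, so pH = 14.00 - 5.19 = 8.81.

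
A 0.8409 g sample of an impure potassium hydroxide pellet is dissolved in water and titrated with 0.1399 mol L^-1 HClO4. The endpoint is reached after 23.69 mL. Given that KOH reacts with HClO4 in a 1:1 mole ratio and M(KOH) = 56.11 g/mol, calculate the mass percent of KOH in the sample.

22.1%

n(HClO4) = 0.1399 x 0.02369 = 0.003314 mol.
n(KOH) = 0.003314 / 1 = 0.003314 mol.
mass of KOH = 0.003314 x 56.11 = 0.1860 g.
% purity = 0.1860 / 0.8409 x 100 = 22.1%.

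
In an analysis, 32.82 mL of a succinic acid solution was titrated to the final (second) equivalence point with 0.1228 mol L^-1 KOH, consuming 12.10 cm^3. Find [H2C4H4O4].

n(KOH) = 0.1228 x 0.01210 = 0.001486 mol.
At the final (second) equivalence point, 2 mol OH^- react per mol H2C4H4O4, so n(H2C4H4O4) = 0.001486 / 2 = 0.0007429 mol.
[H2C4H4O4] = 0.0007429 / 0.03282 L = 0.0226 M.

0.0226 M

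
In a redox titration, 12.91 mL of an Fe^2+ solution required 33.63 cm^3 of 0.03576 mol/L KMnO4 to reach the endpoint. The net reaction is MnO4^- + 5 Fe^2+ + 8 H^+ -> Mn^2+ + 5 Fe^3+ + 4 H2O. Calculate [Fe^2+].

n(KMnO4) = 0.03576 x 0.03363 = 0.001203 mol.
From the balanced equation, 1 mol KMnO4 reacts with 5 mol Fe^2+, so n(Fe^2+) = 0.001203 x 5/1 = 0.006013 mol.
[Fe^2+] = 0.006013 / 0.01291 L = 0.466 M.

0.466 M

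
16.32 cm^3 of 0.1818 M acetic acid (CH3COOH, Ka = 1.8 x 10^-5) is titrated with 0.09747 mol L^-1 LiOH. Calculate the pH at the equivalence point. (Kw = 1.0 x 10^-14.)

n(CH3COOH) = 0.1818 x 0.01632 = 0.002967 mol; V(LiOH) at equivalence = 0.002967/0.09747 = 0.03044 L.
At equivalence all the acid is converted to CH3COO-; total volume = 0.01632 + 0.03044 = 0.04676 L, so [CH3COO-] = 0.002967/0.04676 = 0.06345 M.
Kb = Kw/Ka = 1.0e-14 / 1.8 x 10^-5 = 5.56e-10.
[OH^-] = sqrt(Kb x [CH3COO-]) = sqrt(5.56e-10 x 0.06345) = 5.94e-6 M.
pOH = 5.23, so pH = 14.00 - 5.23 = 8.77.

8.77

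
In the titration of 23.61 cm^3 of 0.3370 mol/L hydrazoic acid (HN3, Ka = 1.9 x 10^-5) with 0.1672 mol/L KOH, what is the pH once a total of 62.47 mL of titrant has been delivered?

n(acid) = 0.3370 x 0.02361 = 0.007957 mol; n(KOH) added = 0.1672 x 0.06247 = 0.01044 mol.
Base is in excess by 0.01044 - 0.007957 = 0.002488 mol in a total volume of 0.08608 L.
[OH^-] = 0.002488/0.08608 = 0.02891 M, so pOH = 1.54 and pH = 14.00 - 1.54 = 12.46.

12.46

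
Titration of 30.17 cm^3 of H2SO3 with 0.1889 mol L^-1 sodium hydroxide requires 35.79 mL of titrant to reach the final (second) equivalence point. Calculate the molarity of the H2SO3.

n(NaOH) = 0.1889 x 0.03579 = 0.006761 mol.
At the final (second) equivalence point, 2 mol OH^- react per mol H2SO3, so n(H2SO3) = 0.006761 / 2 = 0.003380 mol.
[H2SO3] = 0.003380 / 0.03017 L = 0.112 M.

0.112 M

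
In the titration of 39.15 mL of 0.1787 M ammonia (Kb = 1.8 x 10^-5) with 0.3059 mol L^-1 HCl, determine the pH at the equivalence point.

5.10

n(NH3) = 0.1787 x 0.03915 = 0.006996 mol; V(HCl) at equivalence = 0.006996/0.3059 = 0.02287 L.
At equivalence the base is fully converted to NH4+; total volume = 0.06202 L, so [NH4+] = 0.006996/0.06202 = 0.1128 M.
Ka(NH4+) = Kw/Kb = 1.0e-14 / 1.8 x 10^-5 = 5.56e-10.
[H^+] = sqrt(Ka x [NH4+]) = sqrt(5.56e-10 x 0.1128) = 7.92e-6 M.
pH = -log(7.92e-6) = 5.10.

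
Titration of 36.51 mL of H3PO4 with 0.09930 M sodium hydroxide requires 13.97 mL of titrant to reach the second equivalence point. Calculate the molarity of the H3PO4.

0.0190 M

n(NaOH) = 0.09930 x 0.01397 = 0.001387 mol.
At the second equivalence point, 2 mol OH^- react per mol H3PO4, so n(H3PO4) = 0.001387 / 2 = 0.0006936 mol.
[H3PO4] = 0.0006936 / 0.03651 L = 0.0190 M.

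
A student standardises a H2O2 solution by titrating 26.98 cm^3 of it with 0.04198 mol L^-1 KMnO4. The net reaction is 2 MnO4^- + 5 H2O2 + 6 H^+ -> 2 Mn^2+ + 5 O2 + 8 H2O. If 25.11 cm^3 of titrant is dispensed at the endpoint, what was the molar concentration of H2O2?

0.0977 M

n(KMnO4) = 0.04198 x 0.02511 = 0.001054 mol.
From the balanced equation, 2 mol KMnO4 reacts with 5 mol H2O2, so n(H2O2) = 0.001054 x 5/2 = 0.002635 mol.
[H2O2] = 0.002635 / 0.02698 L = 0.0977 M.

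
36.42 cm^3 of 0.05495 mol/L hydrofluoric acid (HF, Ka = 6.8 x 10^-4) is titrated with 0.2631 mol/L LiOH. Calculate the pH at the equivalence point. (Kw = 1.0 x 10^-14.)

7.91

n(HF) = 0.05495 x 0.03642 = 0.002001 mol; V(LiOH) at equivalence = 0.002001/0.2631 = 0.007607 L.
At equivalence all the acid is converted to F-; total volume = 0.03642 + 0.007607 = 0.04403 L, so [F-] = 0.002001/0.04403 = 0.04546 M.
Kb = Kw/Ka = 1.0e-14 / 6.8 x 10^-4 = 1.47e-11.
[OH^-] = sqrt(Kb x [F-]) = sqrt(1.47e-11 x 0.04546) = 8.18e-7 M.
pOH = 6.09, so pH = 14.00 - 6.09 = 7.91.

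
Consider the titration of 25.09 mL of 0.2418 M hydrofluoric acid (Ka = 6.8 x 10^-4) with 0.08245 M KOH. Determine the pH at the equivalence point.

7.98

n(HF) = 0.2418 x 0.02509 = 0.006067 mol; V(KOH) at equivalence = 0.006067/0.08245 = 0.07358 L.
At equivalence all the acid is converted to F-; total volume = 0.02509 + 0.07358 = 0.09867 L, so [F-] = 0.006067/0.09867 = 0.06148 M.
Kb = Kw/Ka = 1.0e-14 / 6.8 x 10^-4 = 1.47e-11.
[OH^-] = sqrt(Kb x [F-]) = sqrt(1.47e-11 x 0.06148) = 9.51e-7 M.
pOH = 6.02, so pH = 14.00 - 6.02 = 7.98.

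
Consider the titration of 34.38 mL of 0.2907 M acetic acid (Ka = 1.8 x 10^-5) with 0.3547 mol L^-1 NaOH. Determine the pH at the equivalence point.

n(CH3COOH) = 0.2907 x 0.03438 = 0.009994 mol; V(NaOH) at equivalence = 0.009994/0.3547 = 0.02818 L.
At equivalence all the acid is converted to CH3COO-; total volume = 0.03438 + 0.02818 = 0.06256 L, so [CH3COO-] = 0.009994/0.06256 = 0.1598 M.
Kb = Kw/Ka = 1.0e-14 / 1.8 x 10^-5 = 5.56e-10.
[OH^-] = sqrt(Kb x [CH3COO-]) = sqrt(5.56e-10 x 0.1598) = 9.42e-6 M.
pOH = 5.03, so pH = 14.00 - 5.03 = 8.97.

8.97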